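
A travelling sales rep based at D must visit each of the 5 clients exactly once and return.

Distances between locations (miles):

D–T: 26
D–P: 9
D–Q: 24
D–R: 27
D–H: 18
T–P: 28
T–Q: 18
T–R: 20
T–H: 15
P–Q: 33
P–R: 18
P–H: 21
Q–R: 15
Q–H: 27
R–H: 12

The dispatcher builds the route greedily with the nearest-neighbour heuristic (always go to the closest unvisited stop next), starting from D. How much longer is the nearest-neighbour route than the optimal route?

D: P=9, H=18, Q=24, T=26, R=27 ⇒ P
P: R=18, H=21, T=28, Q=33 ⇒ R
R: H=12, Q=15, T=20 ⇒ H
H: T=15, Q=27 ⇒ T
T: Q=18 ⇒ Q
NN route D → P → R → H → T → Q → D costs 96.
Optimal: D → P → R → Q → T → H → D costs 93 (by enumerating all 60 distinct tours).
Excess = 96 − 93 = 3.

3 miles longer than the optimal tour.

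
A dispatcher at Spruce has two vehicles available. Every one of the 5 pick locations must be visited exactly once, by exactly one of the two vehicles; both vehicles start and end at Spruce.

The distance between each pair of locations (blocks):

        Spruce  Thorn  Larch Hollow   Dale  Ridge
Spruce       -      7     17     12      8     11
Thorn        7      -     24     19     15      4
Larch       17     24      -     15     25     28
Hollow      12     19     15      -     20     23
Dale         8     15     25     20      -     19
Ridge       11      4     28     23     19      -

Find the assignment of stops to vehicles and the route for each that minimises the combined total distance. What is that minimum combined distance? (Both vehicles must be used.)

Check every non-empty split of the stops between the two vehicles; for each half take its own optimal tour:
  {Thorn} + {Larch, Hollow, Dale, Ridge}: 14 + 82 = 96
  {Larch} + {Thorn, Hollow, Dale, Ridge}: 34 + 62 = 96
  {Thorn, Larch} + {Hollow, Dale, Ridge}: 48 + 62 = 110
  {Hollow} + {Thorn, Larch, Dale, Ridge}: 24 + 72 = 96
  {Thorn, Hollow} + {Larch, Dale, Ridge}: 38 + 72 = 110
  {Larch, Hollow} + {Thorn, Dale, Ridge}: 44 + 38 = 82
  … (15 splits in total)
Best: vehicle 1 Spruce → Larch → Hollow → Spruce = 44; vehicle 2 Spruce → Thorn → Ridge → Dale → Spruce = 38; combined 82.

82 blocks — the smallest possible combined total.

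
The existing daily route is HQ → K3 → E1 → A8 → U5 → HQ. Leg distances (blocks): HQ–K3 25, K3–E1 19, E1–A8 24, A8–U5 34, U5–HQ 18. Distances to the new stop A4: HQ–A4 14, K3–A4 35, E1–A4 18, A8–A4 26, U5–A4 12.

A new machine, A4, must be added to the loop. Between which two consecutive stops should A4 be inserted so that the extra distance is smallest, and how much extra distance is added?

Insertion cost between consecutive stops i–j is d(i,A4) + d(A4,j) − d(i,j):
  between HQ and K3: 14 + 35 − 25 = 24
  between K3 and E1: 35 + 18 − 19 = 34
  between E1 and A8: 18 + 26 − 24 = 20
  between A8 and U5: 26 + 12 − 34 = 4
  between U5 and HQ: 12 + 14 − 18 = 8
Cheapest insertion is between A8 and U5, adding 4.
New total = 120 + 4 = 124.

Adding 4 blocks by placing A4 on the A8–U5 leg.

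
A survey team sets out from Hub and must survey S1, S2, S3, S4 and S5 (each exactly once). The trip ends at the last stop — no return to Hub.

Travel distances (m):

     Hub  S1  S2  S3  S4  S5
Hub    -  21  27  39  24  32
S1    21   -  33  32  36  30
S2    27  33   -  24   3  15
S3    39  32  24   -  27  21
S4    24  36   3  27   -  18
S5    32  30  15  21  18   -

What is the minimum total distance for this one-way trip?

There are 5! = 120 possible orderings.
Hub - S1 - S2 - S3 - S4 - S5: 21+33+24+27+18 = 123
Hub - S1 - S2 - S3 - S5 - S4: 21+33+24+21+18 = 117
Hub - S1 - S2 - S4 - S3 - S5: 21+33+3+27+21 = 105
Hub - S1 - S2 - S4 - S5 - S3: 21+33+3+18+21 = 96
Hub - S1 - S2 - S5 - S3 - S4: 21+33+15+21+27 = 117
Hub - S1 - S2 - S5 - S4 - S3: 21+33+15+18+27 = 114
Hub - S1 - S3 - S2 - S4 - S5: 21+32+24+3+18 = 98
Hub - S1 - S3 - S2 - S5 - S4: 21+32+24+15+18 = 110
Hub - S1 - S3 - S4 - S2 - S5: 21+32+27+3+15 = 98
Hub - S1 - S3 - S4 - S5 - S2: 21+32+27+18+15 = 113
Hub - S1 - S3 - S5 - S2 - S4: 21+32+21+15+3 = 92
Hub - S1 - S3 - S5 - S4 - S2: 21+32+21+18+3 = 95
Hub - S1 - S4 - S2 - S3 - S5: 21+36+3+24+21 = 105
Hub - S1 - S4 - S2 - S5 - S3: 21+36+3+15+21 = 96
… (106 more)
The minimum is 92.
One shortest path: Hub → S1 → S3 → S5 → S2 → S4.

92 m — the minimum one-way total.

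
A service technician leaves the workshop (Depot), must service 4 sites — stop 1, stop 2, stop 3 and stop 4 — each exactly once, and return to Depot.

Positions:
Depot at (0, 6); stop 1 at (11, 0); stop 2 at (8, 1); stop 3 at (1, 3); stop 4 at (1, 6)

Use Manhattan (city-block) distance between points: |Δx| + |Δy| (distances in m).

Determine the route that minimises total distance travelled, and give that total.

Shortest round trip = 34 m.

There are 12 distinct closed tours to check (reversals are equivalent).
Depot→stop 1→stop 2→stop 3→stop 4→Depot: 17+4+9+3+1 = 34
Depot→stop 1→stop 2→stop 4→stop 3→Depot: 17+4+12+3+4 = 40
Depot→stop 1→stop 3→stop 2→stop 4→Depot: 17+13+9+12+1 = 52
Depot→stop 1→stop 3→stop 4→stop 2→Depot: 17+13+3+12+13 = 58
Depot→stop 1→stop 4→stop 2→stop 3→Depot: 17+16+12+9+4 = 58
Depot→stop 1→stop 4→stop 3→stop 2→Depot: 17+16+3+9+13 = 58
Depot→stop 2→stop 1→stop 3→stop 4→Depot: 13+4+13+3+1 = 34
Depot→stop 2→stop 1→stop 4→stop 3→Depot: 13+4+16+3+4 = 40
Depot→stop 2→stop 3→stop 1→stop 4→Depot: 13+9+13+16+1 = 52
Depot→stop 2→stop 4→stop 1→stop 3→Depot: 13+12+16+13+4 = 58
Depot→stop 3→stop 1→stop 2→stop 4→Depot: 4+13+4+12+1 = 34
Depot→stop 3→stop 2→stop 1→stop 4→Depot: 4+9+4+16+1 = 34
The minimum is 34.
One optimal route: Depot → stop 1 → stop 2 → stop 3 → stop 4 → Depot (or its reverse).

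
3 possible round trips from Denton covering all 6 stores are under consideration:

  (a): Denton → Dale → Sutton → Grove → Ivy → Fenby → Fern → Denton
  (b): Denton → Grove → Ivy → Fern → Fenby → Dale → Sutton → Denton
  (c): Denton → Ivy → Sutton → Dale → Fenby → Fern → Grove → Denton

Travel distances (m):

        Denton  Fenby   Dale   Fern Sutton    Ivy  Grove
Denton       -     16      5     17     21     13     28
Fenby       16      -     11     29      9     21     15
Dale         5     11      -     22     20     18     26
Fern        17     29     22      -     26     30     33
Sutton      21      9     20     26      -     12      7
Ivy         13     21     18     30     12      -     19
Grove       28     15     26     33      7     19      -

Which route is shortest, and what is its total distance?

(a): 5 + 20 + 7 + 19 + 21 + 29 + 17 = 118
(b): 28 + 19 + 30 + 29 + 11 + 20 + 21 = 158
(c): 13 + 12 + 20 + 11 + 29 + 33 + 28 = 146

Shortest is (a), total 118 m.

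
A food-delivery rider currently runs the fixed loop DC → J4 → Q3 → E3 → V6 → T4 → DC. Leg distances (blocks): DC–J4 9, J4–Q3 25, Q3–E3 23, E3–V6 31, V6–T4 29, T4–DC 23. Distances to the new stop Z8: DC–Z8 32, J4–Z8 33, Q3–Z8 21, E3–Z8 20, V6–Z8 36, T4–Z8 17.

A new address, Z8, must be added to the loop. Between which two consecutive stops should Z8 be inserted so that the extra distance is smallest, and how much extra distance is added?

Minimum extra distance: 18 blocks, inserting Z8 between Q3 and E3.

Insertion cost between consecutive stops i–j is d(i,Z8) + d(Z8,j) − d(i,j):
  between DC and J4: 32 + 33 − 9 = 56
  between J4 and Q3: 33 + 21 − 25 = 29
  between Q3 and E3: 21 + 20 − 23 = 18
  between E3 and V6: 20 + 36 − 31 = 25
  between V6 and T4: 36 + 17 − 29 = 24
  between T4 and DC: 17 + 32 − 23 = 26
Cheapest insertion is between Q3 and E3, adding 18.
New total = 140 + 18 = 158.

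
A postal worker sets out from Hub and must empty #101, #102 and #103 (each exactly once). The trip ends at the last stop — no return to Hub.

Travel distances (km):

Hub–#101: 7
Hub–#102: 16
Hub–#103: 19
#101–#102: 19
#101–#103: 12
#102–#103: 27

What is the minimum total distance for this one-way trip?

Minimum one-way distance = 46 km.

There are 3! = 6 possible orderings.
Hub→#101→#102→#103: 7+19+27 = 53
Hub→#101→#103→#102: 7+12+27 = 46
Hub→#102→#101→#103: 16+19+12 = 47
Hub→#102→#103→#101: 16+27+12 = 55
Hub→#103→#101→#102: 19+12+19 = 50
Hub→#103→#102→#101: 19+27+19 = 65
The minimum is 46.
One shortest path: Hub → #101 → #103 → #102.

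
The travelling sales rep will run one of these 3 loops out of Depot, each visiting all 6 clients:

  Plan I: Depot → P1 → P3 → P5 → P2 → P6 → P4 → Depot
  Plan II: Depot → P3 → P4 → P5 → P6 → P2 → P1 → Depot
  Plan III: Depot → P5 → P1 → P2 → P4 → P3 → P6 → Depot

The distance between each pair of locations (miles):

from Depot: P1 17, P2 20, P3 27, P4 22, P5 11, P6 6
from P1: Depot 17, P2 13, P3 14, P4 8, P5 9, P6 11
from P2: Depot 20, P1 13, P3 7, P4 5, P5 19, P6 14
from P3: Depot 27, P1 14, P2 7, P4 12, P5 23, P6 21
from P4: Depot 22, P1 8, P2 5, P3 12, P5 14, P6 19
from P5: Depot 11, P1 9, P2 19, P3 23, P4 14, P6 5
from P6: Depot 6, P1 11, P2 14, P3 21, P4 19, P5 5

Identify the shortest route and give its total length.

Plan I: 17 + 14 + 23 + 19 + 14 + 19 + 22 = 128
Plan II: 27 + 12 + 14 + 5 + 14 + 13 + 17 = 102
Plan III: 11 + 9 + 13 + 5 + 12 + 21 + 6 = 77

77 miles — Plan III is the shortest.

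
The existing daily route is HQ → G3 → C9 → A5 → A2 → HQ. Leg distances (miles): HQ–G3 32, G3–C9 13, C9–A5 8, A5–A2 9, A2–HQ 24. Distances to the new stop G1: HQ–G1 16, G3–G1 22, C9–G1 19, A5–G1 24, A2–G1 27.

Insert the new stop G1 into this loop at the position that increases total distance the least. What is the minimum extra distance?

Insertion cost between consecutive stops i–j is d(i,G1) + d(G1,j) − d(i,j):
  between HQ and G3: 16 + 22 − 32 = 6
  between G3 and C9: 22 + 19 − 13 = 28
  between C9 and A5: 19 + 24 − 8 = 35
  between A5 and A2: 24 + 27 − 9 = 42
  between A2 and HQ: 27 + 16 − 24 = 19
Cheapest insertion is between HQ and G3, adding 6.
New total = 86 + 6 = 92.

+6 miles — insert G1 between HQ and G3.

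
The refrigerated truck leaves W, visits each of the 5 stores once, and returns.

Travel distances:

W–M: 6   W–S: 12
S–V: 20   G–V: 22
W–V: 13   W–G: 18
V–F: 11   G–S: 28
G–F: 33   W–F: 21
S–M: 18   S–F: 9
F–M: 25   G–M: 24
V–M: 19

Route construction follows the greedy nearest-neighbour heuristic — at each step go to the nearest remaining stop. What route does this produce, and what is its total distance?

From W: distances to unvisited — M=6, S=12, V=13, G=18, F=21. Nearest is M (6).
From M: distances to unvisited — S=18, V=19, G=24, F=25. Nearest is S (18).
From S: distances to unvisited — F=9, V=20, G=28. Nearest is F (9).
From F: distances to unvisited — V=11, G=33. Nearest is V (11).
From V: distances to unvisited — G=22. Nearest is G (22).
Return G→W: 18.
Total = 6 + 18 + 9 + 11 + 22 + 18 = 84.

84 along W → M → S → F → V → G → W.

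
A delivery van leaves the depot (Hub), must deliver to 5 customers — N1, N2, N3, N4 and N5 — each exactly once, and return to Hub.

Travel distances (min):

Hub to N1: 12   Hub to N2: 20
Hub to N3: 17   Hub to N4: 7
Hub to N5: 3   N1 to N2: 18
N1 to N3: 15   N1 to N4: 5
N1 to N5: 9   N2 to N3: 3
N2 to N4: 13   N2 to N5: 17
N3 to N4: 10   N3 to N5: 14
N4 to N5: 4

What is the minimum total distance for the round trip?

There are 60 distinct closed tours to check (reversals are equivalent).
Hub → N1 → N2 → N3 → N4 → N5 → Hub: 12+18+3+10+4+3 = 50
Hub → N1 → N2 → N3 → N5 → N4 → Hub: 12+18+3+14+4+7 = 58
Hub → N1 → N2 → N4 → N3 → N5 → Hub: 12+18+13+10+14+3 = 70
Hub → N1 → N2 → N4 → N5 → N3 → Hub: 12+18+13+4+14+17 = 78
Hub → N1 → N2 → N5 → N3 → N4 → Hub: 12+18+17+14+10+7 = 78
Hub → N1 → N2 → N5 → N4 → N3 → Hub: 12+18+17+4+10+17 = 78
Hub → N1 → N3 → N2 → N4 → N5 → Hub: 12+15+3+13+4+3 = 50
Hub → N1 → N3 → N2 → N5 → N4 → Hub: 12+15+3+17+4+7 = 58
Hub → N1 → N3 → N4 → N2 → N5 → Hub: 12+15+10+13+17+3 = 70
Hub → N1 → N3 → N4 → N5 → N2 → Hub: 12+15+10+4+17+20 = 78
Hub → N1 → N3 → N5 → N2 → N4 → Hub: 12+15+14+17+13+7 = 78
Hub → N1 → N3 → N5 → N4 → N2 → Hub: 12+15+14+4+13+20 = 78
Hub → N1 → N4 → N2 → N3 → N5 → Hub: 12+5+13+3+14+3 = 50
Hub → N1 → N4 → N2 → N5 → N3 → Hub: 12+5+13+17+14+17 = 78
… (46 more)
The minimum is 50.
One optimal route: Hub → N1 → N2 → N3 → N4 → N5 → Hub (or its reverse).

50 min — the shortest possible round trip.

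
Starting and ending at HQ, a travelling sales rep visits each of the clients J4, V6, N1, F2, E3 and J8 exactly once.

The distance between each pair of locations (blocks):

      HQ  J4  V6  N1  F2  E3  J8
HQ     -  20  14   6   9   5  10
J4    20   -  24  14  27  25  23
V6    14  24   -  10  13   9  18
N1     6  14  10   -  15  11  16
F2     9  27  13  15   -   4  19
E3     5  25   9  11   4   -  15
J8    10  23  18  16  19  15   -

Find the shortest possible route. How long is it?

Shortest round trip = 79 blocks.

There are 360 distinct closed tours to check (reversals are equivalent).
HQ→J4→V6→N1→F2→E3→J8→HQ: 20+24+10+15+4+15+10 = 98
HQ→J4→V6→N1→F2→J8→E3→HQ: 20+24+10+15+19+15+5 = 108
HQ→J4→V6→N1→E3→F2→J8→HQ: 20+24+10+11+4+19+10 = 98
HQ→J4→V6→N1→E3→J8→F2→HQ: 20+24+10+11+15+19+9 = 108
HQ→J4→V6→N1→J8→F2→E3→HQ: 20+24+10+16+19+4+5 = 98
HQ→J4→V6→N1→J8→E3→F2→HQ: 20+24+10+16+15+4+9 = 98
HQ→J4→V6→F2→N1→E3→J8→HQ: 20+24+13+15+11+15+10 = 108
HQ→J4→V6→F2→N1→J8→E3→HQ: 20+24+13+15+16+15+5 = 108
… (352 more)
HQ→F2→E3→V6→N1→J4→J8→HQ: 9+4+9+10+14+23+10 = 79  ← best
The minimum is 79.
One optimal route: HQ → F2 → E3 → V6 → N1 → J4 → J8 → HQ (or its reverse).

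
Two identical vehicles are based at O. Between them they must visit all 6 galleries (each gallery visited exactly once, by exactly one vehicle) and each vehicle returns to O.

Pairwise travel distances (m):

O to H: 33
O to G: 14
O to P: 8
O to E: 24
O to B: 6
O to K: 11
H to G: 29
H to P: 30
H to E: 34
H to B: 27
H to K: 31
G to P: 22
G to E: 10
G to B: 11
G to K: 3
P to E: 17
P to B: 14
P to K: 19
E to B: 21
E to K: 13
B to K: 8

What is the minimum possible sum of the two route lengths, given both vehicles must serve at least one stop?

Minimum combined distance: 107 m.

Check every non-empty split of the stops between the two vehicles; for each half take its own optimal tour:
  {H} + {G, P, E, B, K}: 66 + 52 = 118
  {G} + {H, P, E, B, K}: 28 + 99 = 127
  {H, G} + {P, E, B, K}: 76 + 52 = 128
  {P} + {H, G, E, B, K}: 16 + 91 = 107
  {H, P} + {G, E, B, K}: 71 + 51 = 122
  {G, P} + {H, E, B, K}: 44 + 91 = 135
  … (31 splits in total)
Best: vehicle 1 O → P → O = 16; vehicle 2 O → B → H → E → G → K → O = 91; combined 107.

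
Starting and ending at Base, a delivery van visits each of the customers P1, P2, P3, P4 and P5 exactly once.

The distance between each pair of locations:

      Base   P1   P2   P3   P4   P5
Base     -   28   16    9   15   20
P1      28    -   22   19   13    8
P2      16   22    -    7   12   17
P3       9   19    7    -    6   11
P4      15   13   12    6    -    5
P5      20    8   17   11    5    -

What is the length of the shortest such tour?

Shortest round trip = 66.

There are 60 distinct closed tours to check (reversals are equivalent).
Base - P1 - P2 - P3 - P4 - P5 - Base: 28+22+7+6+5+20 = 88
Base - P1 - P2 - P3 - P5 - P4 - Base: 28+22+7+11+5+15 = 88
Base - P1 - P2 - P4 - P3 - P5 - Base: 28+22+12+6+11+20 = 99
Base - P1 - P2 - P4 - P5 - P3 - Base: 28+22+12+5+11+9 = 87
Base - P1 - P2 - P5 - P3 - P4 - Base: 28+22+17+11+6+15 = 99
Base - P1 - P2 - P5 - P4 - P3 - Base: 28+22+17+5+6+9 = 87
Base - P1 - P3 - P2 - P4 - P5 - Base: 28+19+7+12+5+20 = 91
Base - P1 - P3 - P2 - P5 - P4 - Base: 28+19+7+17+5+15 = 91
Base - P1 - P3 - P4 - P2 - P5 - Base: 28+19+6+12+17+20 = 102
Base - P1 - P3 - P4 - P5 - P2 - Base: 28+19+6+5+17+16 = 91
Base - P1 - P3 - P5 - P2 - P4 - Base: 28+19+11+17+12+15 = 102
Base - P1 - P3 - P5 - P4 - P2 - Base: 28+19+11+5+12+16 = 91
Base - P1 - P4 - P2 - P3 - P5 - Base: 28+13+12+7+11+20 = 91
Base - P1 - P4 - P2 - P5 - P3 - Base: 28+13+12+17+11+9 = 90
… (46 more)
Base - P2 - P1 - P5 - P4 - P3 - Base: 16+22+8+5+6+9 = 66  ← best
The minimum is 66.
One optimal route: Base → P2 → P1 → P5 → P4 → P3 → Base (or its reverse).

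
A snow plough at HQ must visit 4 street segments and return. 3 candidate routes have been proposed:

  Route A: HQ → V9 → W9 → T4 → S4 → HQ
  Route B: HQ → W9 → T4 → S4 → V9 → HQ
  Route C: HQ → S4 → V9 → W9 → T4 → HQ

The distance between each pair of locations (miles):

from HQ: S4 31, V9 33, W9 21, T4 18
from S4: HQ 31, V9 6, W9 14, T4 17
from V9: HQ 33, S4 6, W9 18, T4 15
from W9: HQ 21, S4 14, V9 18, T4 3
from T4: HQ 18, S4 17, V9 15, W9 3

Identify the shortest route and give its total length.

76 miles — Route C is the shortest.

Route A: 33 + 18 + 3 + 17 + 31 = 102
Route B: 21 + 3 + 17 + 6 + 33 = 80
Route C: 31 + 6 + 18 + 3 + 18 = 76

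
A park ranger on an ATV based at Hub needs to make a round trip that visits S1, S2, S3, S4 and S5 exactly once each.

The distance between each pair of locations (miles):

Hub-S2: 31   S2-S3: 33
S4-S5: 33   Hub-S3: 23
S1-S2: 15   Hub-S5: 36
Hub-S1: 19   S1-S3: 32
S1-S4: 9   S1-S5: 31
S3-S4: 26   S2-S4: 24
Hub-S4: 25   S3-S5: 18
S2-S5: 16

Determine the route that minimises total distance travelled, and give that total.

There are 60 distinct closed tours to check (reversals are equivalent).
Hub-S1-S2-S3-S4-S5-Hub: 19+15+33+26+33+36 = 162
Hub-S1-S2-S3-S5-S4-Hub: 19+15+33+18+33+25 = 143
Hub-S1-S2-S4-S3-S5-Hub: 19+15+24+26+18+36 = 138
Hub-S1-S2-S4-S5-S3-Hub: 19+15+24+33+18+23 = 132
Hub-S1-S2-S5-S3-S4-Hub: 19+15+16+18+26+25 = 119
Hub-S1-S2-S5-S4-S3-Hub: 19+15+16+33+26+23 = 132
Hub-S1-S3-S2-S4-S5-Hub: 19+32+33+24+33+36 = 177
Hub-S1-S3-S2-S5-S4-Hub: 19+32+33+16+33+25 = 158
Hub-S1-S3-S4-S2-S5-Hub: 19+32+26+24+16+36 = 153
Hub-S1-S3-S4-S5-S2-Hub: 19+32+26+33+16+31 = 157
Hub-S1-S3-S5-S2-S4-Hub: 19+32+18+16+24+25 = 134
Hub-S1-S3-S5-S4-S2-Hub: 19+32+18+33+24+31 = 157
Hub-S1-S4-S2-S3-S5-Hub: 19+9+24+33+18+36 = 139
Hub-S1-S4-S2-S5-S3-Hub: 19+9+24+16+18+23 = 109
… (46 more)
Hub-S3-S5-S2-S1-S4-Hub: 23+18+16+15+9+25 = 106  ← best
The minimum is 106.
One optimal route: Hub → S3 → S5 → S2 → S1 → S4 → Hub (or its reverse).

Shortest round trip = 106 miles.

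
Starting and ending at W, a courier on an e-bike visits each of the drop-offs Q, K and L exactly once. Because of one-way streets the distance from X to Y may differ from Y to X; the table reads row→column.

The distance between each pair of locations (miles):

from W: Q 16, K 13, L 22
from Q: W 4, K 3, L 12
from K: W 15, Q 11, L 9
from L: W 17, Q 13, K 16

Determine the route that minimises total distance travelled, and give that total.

Minimum total distance: 39 miles.

W → Q → K → L → W: 16+3+9+17 = 45
W → Q → L → K → W: 16+12+16+15 = 59
W → K → Q → L → W: 13+11+12+17 = 53
W → K → L → Q → W: 13+9+13+4 = 39
W → L → Q → K → W: 22+13+3+15 = 53
W → L → K → Q → W: 22+16+11+4 = 53
The minimum is 39.
One optimal route: W → K → L → Q → W.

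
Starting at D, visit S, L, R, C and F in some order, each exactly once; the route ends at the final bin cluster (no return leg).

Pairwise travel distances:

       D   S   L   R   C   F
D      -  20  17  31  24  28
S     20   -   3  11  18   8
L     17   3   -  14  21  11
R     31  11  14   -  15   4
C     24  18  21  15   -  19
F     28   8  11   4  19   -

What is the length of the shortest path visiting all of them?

47 — the minimum one-way total.

There are 5! = 120 possible orderings.
D→S→L→R→C→F: 20+3+14+15+19 = 71
D→S→L→R→F→C: 20+3+14+4+19 = 60
D→S→L→C→R→F: 20+3+21+15+4 = 63
D→S→L→C→F→R: 20+3+21+19+4 = 67
D→S→L→F→R→C: 20+3+11+4+15 = 53
D→S→L→F→C→R: 20+3+11+19+15 = 68
D→S→R→L→C→F: 20+11+14+21+19 = 85
D→S→R→L→F→C: 20+11+14+11+19 = 75
D→S→R→C→L→F: 20+11+15+21+11 = 78
D→S→R→C→F→L: 20+11+15+19+11 = 76
D→S→R→F→L→C: 20+11+4+11+21 = 67
D→S→R→F→C→L: 20+11+4+19+21 = 75
D→S→C→L→R→F: 20+18+21+14+4 = 77
D→S→C→L→F→R: 20+18+21+11+4 = 74
… (106 more)
D→L→S→F→R→C: 17+3+8+4+15 = 47  ← best
The minimum is 47.
One shortest path: D → L → S → F → R → C.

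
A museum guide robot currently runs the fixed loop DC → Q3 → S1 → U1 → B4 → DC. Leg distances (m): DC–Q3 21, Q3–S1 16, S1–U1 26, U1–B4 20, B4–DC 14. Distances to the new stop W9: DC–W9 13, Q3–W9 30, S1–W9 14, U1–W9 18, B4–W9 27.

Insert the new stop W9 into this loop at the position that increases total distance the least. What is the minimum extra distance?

Insertion cost between consecutive stops i–j is d(i,W9) + d(W9,j) − d(i,j):
  between DC and Q3: 13 + 30 − 21 = 22
  between Q3 and S1: 30 + 14 − 16 = 28
  between S1 and U1: 14 + 18 − 26 = 6
  between U1 and B4: 18 + 27 − 20 = 25
  between B4 and DC: 27 + 13 − 14 = 26
Cheapest insertion is between S1 and U1, adding 6.
New total = 97 + 6 = 103.

Minimum extra distance: 6 m, inserting W9 between S1 and U1.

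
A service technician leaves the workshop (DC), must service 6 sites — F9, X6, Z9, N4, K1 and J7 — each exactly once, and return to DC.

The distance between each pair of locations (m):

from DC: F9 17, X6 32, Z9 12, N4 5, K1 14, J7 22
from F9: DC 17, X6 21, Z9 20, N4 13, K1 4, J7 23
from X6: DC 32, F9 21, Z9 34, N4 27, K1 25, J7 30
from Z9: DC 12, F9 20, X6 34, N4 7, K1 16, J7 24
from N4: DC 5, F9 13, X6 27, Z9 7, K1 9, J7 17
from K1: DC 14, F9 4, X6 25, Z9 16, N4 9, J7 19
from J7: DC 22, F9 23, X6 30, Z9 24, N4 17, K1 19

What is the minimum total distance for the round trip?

With 6 stops there are 6!/2 = 360 distinct round trips (a route and its reverse cost the same).
DC → F9 → X6 → Z9 → N4 → K1 → J7 → DC: 17+21+34+7+9+19+22 = 129
DC → F9 → X6 → Z9 → N4 → J7 → K1 → DC: 17+21+34+7+17+19+14 = 129
DC → F9 → X6 → Z9 → K1 → N4 → J7 → DC: 17+21+34+16+9+17+22 = 136
DC → F9 → X6 → Z9 → K1 → J7 → N4 → DC: 17+21+34+16+19+17+5 = 129
DC → F9 → X6 → Z9 → J7 → N4 → K1 → DC: 17+21+34+24+17+9+14 = 136
DC → F9 → X6 → Z9 → J7 → K1 → N4 → DC: 17+21+34+24+19+9+5 = 129
DC → F9 → X6 → N4 → Z9 → K1 → J7 → DC: 17+21+27+7+16+19+22 = 129
DC → F9 → X6 → N4 → Z9 → J7 → K1 → DC: 17+21+27+7+24+19+14 = 129
… (352 more)
DC → Z9 → N4 → K1 → F9 → X6 → J7 → DC: 12+7+9+4+21+30+22 = 105  ← best
The minimum is 105.
One optimal route: DC → Z9 → N4 → K1 → F9 → X6 → J7 → DC (or its reverse).

Shortest round trip = 105 m.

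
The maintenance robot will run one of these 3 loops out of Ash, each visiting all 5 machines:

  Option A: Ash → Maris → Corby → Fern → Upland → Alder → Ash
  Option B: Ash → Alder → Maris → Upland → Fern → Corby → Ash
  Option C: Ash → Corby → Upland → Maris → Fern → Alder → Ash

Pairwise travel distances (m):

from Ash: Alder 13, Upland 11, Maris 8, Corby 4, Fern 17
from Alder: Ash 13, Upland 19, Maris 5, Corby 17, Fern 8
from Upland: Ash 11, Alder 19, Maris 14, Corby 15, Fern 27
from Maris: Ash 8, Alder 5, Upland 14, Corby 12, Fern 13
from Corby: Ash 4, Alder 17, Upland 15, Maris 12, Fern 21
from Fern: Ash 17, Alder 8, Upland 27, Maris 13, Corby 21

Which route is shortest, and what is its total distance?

67 m — Option C is the shortest.

Option A: 8 + 12 + 21 + 27 + 19 + 13 = 100
Option B: 13 + 5 + 14 + 27 + 21 + 4 = 84
Option C: 4 + 15 + 14 + 13 + 8 + 13 = 67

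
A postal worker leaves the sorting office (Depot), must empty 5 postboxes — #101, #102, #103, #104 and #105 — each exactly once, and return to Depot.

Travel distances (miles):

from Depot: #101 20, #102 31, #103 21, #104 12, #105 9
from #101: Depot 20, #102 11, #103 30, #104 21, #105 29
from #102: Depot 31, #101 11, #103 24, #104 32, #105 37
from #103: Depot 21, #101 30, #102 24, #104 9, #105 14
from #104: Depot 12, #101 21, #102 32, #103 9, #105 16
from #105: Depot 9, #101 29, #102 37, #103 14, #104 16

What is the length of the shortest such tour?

Minimum total distance: 89 miles.

Depot - #101 - #102 - #103 - #104 - #105 - Depot: 20+11+24+9+16+9 = 89
Depot - #101 - #102 - #103 - #105 - #104 - Depot: 20+11+24+14+16+12 = 97
Depot - #101 - #102 - #104 - #103 - #105 - Depot: 20+11+32+9+14+9 = 95
Depot - #101 - #102 - #104 - #105 - #103 - Depot: 20+11+32+16+14+21 = 114
Depot - #101 - #102 - #105 - #103 - #104 - Depot: 20+11+37+14+9+12 = 103
Depot - #101 - #102 - #105 - #104 - #103 - Depot: 20+11+37+16+9+21 = 114
Depot - #101 - #103 - #102 - #104 - #105 - Depot: 20+30+24+32+16+9 = 131
Depot - #101 - #103 - #102 - #105 - #104 - Depot: 20+30+24+37+16+12 = 139
Depot - #101 - #103 - #104 - #102 - #105 - Depot: 20+30+9+32+37+9 = 137
Depot - #101 - #103 - #104 - #105 - #102 - Depot: 20+30+9+16+37+31 = 143
Depot - #101 - #103 - #105 - #102 - #104 - Depot: 20+30+14+37+32+12 = 145
Depot - #101 - #103 - #105 - #104 - #102 - Depot: 20+30+14+16+32+31 = 143
Depot - #101 - #104 - #102 - #103 - #105 - Depot: 20+21+32+24+14+9 = 120
Depot - #101 - #104 - #102 - #105 - #103 - Depot: 20+21+32+37+14+21 = 145
… (46 more)
The minimum is 89.
One optimal route: Depot → #101 → #102 → #103 → #104 → #105 → Depot (or its reverse).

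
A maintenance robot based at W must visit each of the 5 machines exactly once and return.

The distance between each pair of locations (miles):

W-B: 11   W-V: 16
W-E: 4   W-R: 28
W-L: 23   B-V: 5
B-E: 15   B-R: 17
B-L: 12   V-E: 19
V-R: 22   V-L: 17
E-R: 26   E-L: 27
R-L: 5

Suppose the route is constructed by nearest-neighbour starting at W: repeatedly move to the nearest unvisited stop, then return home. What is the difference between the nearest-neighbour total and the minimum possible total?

Excess over optimum: 6 miles.

From W: E=4, B=11, V=16, L=23, R=28 → choose E (4).
From E: B=15, V=19, R=26, L=27 → choose B (15).
From B: V=5, L=12, R=17 → choose V (5).
From V: L=17, R=22 → choose L (17).
From L: R=5 → choose R (5).
NN route W → E → B → V → L → R → W costs 74.
Optimal: W → B → V → L → R → E → W costs 68 (by enumerating all 60 distinct tours).
Excess = 74 − 68 = 6.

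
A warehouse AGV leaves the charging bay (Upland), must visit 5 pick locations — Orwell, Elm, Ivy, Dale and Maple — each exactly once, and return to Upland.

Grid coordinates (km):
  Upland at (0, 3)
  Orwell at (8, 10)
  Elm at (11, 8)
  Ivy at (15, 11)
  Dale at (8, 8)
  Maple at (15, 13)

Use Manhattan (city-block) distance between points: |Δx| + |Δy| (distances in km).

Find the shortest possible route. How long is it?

Shortest round trip = 50 km.

With 5 stops there are 5!/2 = 60 distinct round trips (a route and its reverse cost the same).
Upland → Orwell → Elm → Ivy → Dale → Maple → Upland: 15+5+7+10+12+25 = 74
Upland → Orwell → Elm → Ivy → Maple → Dale → Upland: 15+5+7+2+12+13 = 54
Upland → Orwell → Elm → Dale → Ivy → Maple → Upland: 15+5+3+10+2+25 = 60
Upland → Orwell → Elm → Dale → Maple → Ivy → Upland: 15+5+3+12+2+23 = 60
Upland → Orwell → Elm → Maple → Ivy → Dale → Upland: 15+5+9+2+10+13 = 54
Upland → Orwell → Elm → Maple → Dale → Ivy → Upland: 15+5+9+12+10+23 = 74
Upland → Orwell → Ivy → Elm → Dale → Maple → Upland: 15+8+7+3+12+25 = 70
Upland → Orwell → Ivy → Elm → Maple → Dale → Upland: 15+8+7+9+12+13 = 64
Upland → Orwell → Ivy → Dale → Elm → Maple → Upland: 15+8+10+3+9+25 = 70
Upland → Orwell → Ivy → Dale → Maple → Elm → Upland: 15+8+10+12+9+16 = 70
Upland → Orwell → Ivy → Maple → Elm → Dale → Upland: 15+8+2+9+3+13 = 50
Upland → Orwell → Ivy → Maple → Dale → Elm → Upland: 15+8+2+12+3+16 = 56
Upland → Orwell → Dale → Elm → Ivy → Maple → Upland: 15+2+3+7+2+25 = 54
Upland → Orwell → Dale → Elm → Maple → Ivy → Upland: 15+2+3+9+2+23 = 54
… (46 more)
The minimum is 50.
One optimal route: Upland → Orwell → Ivy → Maple → Elm → Dale → Upland (or its reverse).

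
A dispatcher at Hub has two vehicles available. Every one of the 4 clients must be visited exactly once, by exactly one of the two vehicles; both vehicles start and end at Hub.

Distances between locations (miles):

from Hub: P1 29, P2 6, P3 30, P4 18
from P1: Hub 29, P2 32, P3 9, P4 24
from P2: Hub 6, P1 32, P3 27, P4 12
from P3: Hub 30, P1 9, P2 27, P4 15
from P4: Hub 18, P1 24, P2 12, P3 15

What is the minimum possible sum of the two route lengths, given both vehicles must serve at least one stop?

Minimum combined distance: 83 miles.

Check every non-empty split of the stops between the two vehicles; for each half take its own optimal tour:
  {P1} + {P2, P3, P4}: 58 + 63 = 121
  {P2} + {P1, P3, P4}: 12 + 71 = 83
  {P1, P2} + {P3, P4}: 67 + 63 = 130
  {P3} + {P1, P2, P4}: 60 + 71 = 131
  {P1, P3} + {P2, P4}: 68 + 36 = 104
  {P2, P3} + {P1, P4}: 63 + 71 = 134
  … (7 splits in total)
Best: vehicle 1 Hub → P2 → Hub = 12; vehicle 2 Hub → P1 → P3 → P4 → Hub = 71; combined 83.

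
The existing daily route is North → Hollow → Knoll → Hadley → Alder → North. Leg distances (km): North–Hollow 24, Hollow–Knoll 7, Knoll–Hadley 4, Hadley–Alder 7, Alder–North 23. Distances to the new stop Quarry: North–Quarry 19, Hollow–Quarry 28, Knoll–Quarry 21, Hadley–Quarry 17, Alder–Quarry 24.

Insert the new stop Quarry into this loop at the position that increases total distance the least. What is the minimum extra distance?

Adding 20 km by placing Quarry on the Alder–North leg.

Insertion cost between consecutive stops i–j is d(i,Quarry) + d(Quarry,j) − d(i,j):
  between North and Hollow: 19 + 28 − 24 = 23
  between Hollow and Knoll: 28 + 21 − 7 = 42
  between Knoll and Hadley: 21 + 17 − 4 = 34
  between Hadley and Alder: 17 + 24 − 7 = 34
  between Alder and North: 24 + 19 − 23 = 20
Cheapest insertion is between Alder and North, adding 20.
New total = 65 + 20 = 85.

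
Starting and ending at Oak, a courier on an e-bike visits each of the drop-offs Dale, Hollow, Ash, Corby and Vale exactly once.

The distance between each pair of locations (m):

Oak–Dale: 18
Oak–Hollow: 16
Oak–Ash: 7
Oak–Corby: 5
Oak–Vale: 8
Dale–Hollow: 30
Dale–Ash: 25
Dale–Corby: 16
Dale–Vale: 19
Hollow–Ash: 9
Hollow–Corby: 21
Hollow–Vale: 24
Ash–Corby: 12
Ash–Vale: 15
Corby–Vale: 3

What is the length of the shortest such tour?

Shortest round trip = 73 m.

With 5 stops there are 5!/2 = 60 distinct round trips (a route and its reverse cost the same).
Oak→Dale→Hollow→Ash→Corby→Vale→Oak: 18+30+9+12+3+8 = 80
Oak→Dale→Hollow→Ash→Vale→Corby→Oak: 18+30+9+15+3+5 = 80
Oak→Dale→Hollow→Corby→Ash→Vale→Oak: 18+30+21+12+15+8 = 104
Oak→Dale→Hollow→Corby→Vale→Ash→Oak: 18+30+21+3+15+7 = 94
Oak→Dale→Hollow→Vale→Ash→Corby→Oak: 18+30+24+15+12+5 = 104
Oak→Dale→Hollow→Vale→Corby→Ash→Oak: 18+30+24+3+12+7 = 94
Oak→Dale→Ash→Hollow→Corby→Vale→Oak: 18+25+9+21+3+8 = 84
Oak→Dale→Ash→Hollow→Vale→Corby→Oak: 18+25+9+24+3+5 = 84
Oak→Dale→Ash→Corby→Hollow→Vale→Oak: 18+25+12+21+24+8 = 108
Oak→Dale→Ash→Corby→Vale→Hollow→Oak: 18+25+12+3+24+16 = 98
Oak→Dale→Ash→Vale→Hollow→Corby→Oak: 18+25+15+24+21+5 = 108
Oak→Dale→Ash→Vale→Corby→Hollow→Oak: 18+25+15+3+21+16 = 98
Oak→Dale→Corby→Hollow→Ash→Vale→Oak: 18+16+21+9+15+8 = 87
Oak→Dale→Corby→Hollow→Vale→Ash→Oak: 18+16+21+24+15+7 = 101
… (46 more)
Oak→Ash→Hollow→Dale→Corby→Vale→Oak: 7+9+30+16+3+8 = 73  ← best
The minimum is 73.
One optimal route: Oak → Ash → Hollow → Dale → Corby → Vale → Oak (or its reverse).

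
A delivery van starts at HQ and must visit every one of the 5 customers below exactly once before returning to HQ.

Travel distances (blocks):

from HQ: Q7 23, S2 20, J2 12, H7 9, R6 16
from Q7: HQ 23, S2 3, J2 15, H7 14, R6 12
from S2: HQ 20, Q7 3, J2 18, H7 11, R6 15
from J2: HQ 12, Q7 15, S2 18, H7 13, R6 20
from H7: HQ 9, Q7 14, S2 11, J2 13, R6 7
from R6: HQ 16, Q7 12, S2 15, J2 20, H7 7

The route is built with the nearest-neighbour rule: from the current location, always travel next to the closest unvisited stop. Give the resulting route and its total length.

HQ → [H7:9 / J2:12 / R6:16 / S2:20 / Q7:23] → H7 (9)
H7 → [R6:7 / S2:11 / J2:13 / Q7:14] → R6 (7)
R6 → [Q7:12 / S2:15 / J2:20] → Q7 (12)
Q7 → [S2:3 / J2:15] → S2 (3)
S2 → [J2:18] → J2 (18)
Return J2→HQ: 12.
Total = 9 + 7 + 12 + 3 + 18 + 12 = 61.

Total distance 61 blocks via the nearest-neighbour route HQ → H7 → R6 → Q7 → S2 → J2 → HQ.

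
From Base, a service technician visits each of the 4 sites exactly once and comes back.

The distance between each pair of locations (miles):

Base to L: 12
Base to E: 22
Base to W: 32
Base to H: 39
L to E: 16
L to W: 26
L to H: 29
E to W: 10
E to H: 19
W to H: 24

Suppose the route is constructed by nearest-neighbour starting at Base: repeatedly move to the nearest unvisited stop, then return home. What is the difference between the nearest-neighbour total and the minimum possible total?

From Base: L=12, E=22, W=32, H=39 → choose L (12).
From L: E=16, W=26, H=29 → choose E (16).
From E: W=10, H=19 → choose W (10).
From W: H=24 → choose H (24).
NN route Base → L → E → W → H → Base costs 101.
Optimal: Base → L → H → W → E → Base costs 97 (by enumerating all 12 distinct tours).
Excess = 101 − 97 = 4.

Excess over optimum: 4 miles.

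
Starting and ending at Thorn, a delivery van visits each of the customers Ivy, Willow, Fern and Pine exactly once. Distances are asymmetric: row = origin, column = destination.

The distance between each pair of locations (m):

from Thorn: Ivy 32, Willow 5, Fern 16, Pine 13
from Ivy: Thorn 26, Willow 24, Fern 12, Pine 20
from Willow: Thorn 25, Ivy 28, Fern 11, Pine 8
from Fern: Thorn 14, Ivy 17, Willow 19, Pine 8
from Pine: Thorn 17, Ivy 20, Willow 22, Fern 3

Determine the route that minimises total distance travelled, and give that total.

Thorn - Ivy - Willow - Fern - Pine - Thorn: 32+24+11+8+17 = 92
Thorn - Ivy - Willow - Pine - Fern - Thorn: 32+24+8+3+14 = 81
Thorn - Ivy - Fern - Willow - Pine - Thorn: 32+12+19+8+17 = 88
Thorn - Ivy - Fern - Pine - Willow - Thorn: 32+12+8+22+25 = 99
Thorn - Ivy - Pine - Willow - Fern - Thorn: 32+20+22+11+14 = 99
Thorn - Ivy - Pine - Fern - Willow - Thorn: 32+20+3+19+25 = 99
Thorn - Willow - Ivy - Fern - Pine - Thorn: 5+28+12+8+17 = 70
Thorn - Willow - Ivy - Pine - Fern - Thorn: 5+28+20+3+14 = 70
Thorn - Willow - Fern - Ivy - Pine - Thorn: 5+11+17+20+17 = 70
Thorn - Willow - Fern - Pine - Ivy - Thorn: 5+11+8+20+26 = 70
Thorn - Willow - Pine - Ivy - Fern - Thorn: 5+8+20+12+14 = 59
Thorn - Willow - Pine - Fern - Ivy - Thorn: 5+8+3+17+26 = 59
Thorn - Fern - Ivy - Willow - Pine - Thorn: 16+17+24+8+17 = 82
Thorn - Fern - Ivy - Pine - Willow - Thorn: 16+17+20+22+25 = 100
… (10 more)
The minimum is 59.
One optimal route: Thorn → Willow → Pine → Ivy → Fern → Thorn.

59 m — the shortest possible round trip.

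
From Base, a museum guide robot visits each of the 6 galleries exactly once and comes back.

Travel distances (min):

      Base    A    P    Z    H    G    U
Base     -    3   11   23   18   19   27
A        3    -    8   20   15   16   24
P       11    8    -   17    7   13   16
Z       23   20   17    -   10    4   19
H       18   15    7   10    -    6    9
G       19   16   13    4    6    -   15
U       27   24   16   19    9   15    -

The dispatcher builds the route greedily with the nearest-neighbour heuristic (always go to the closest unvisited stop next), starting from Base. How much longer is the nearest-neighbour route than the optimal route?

The nearest-neighbour route is 5 min longer than optimal.

Base: A=3, P=11, H=18, G=19, Z=23, U=27 ⇒ A
A: P=8, H=15, G=16, Z=20, U=24 ⇒ P
P: H=7, G=13, U=16, Z=17 ⇒ H
H: G=6, U=9, Z=10 ⇒ G
G: Z=4, U=15 ⇒ Z
Z: U=19 ⇒ U
NN route Base → A → P → H → G → Z → U → Base costs 74.
Optimal: Base → A → P → H → U → Z → G → Base costs 69 (by enumerating all 360 distinct tours).
Excess = 74 − 69 = 5.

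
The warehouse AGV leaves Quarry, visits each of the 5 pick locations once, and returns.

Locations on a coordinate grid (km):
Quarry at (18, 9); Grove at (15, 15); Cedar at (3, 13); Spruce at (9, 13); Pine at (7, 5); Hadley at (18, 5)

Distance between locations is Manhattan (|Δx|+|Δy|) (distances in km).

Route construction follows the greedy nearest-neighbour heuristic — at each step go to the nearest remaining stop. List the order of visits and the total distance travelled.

Total distance 54 km via the nearest-neighbour route Quarry → Hadley → Pine → Spruce → Cedar → Grove → Quarry.

From Quarry: distances to unvisited — Hadley=4, Grove=9, Spruce=13, Pine=15, Cedar=19. Nearest is Hadley (4).
From Hadley: distances to unvisited — Pine=11, Grove=13, Spruce=17, Cedar=23. Nearest is Pine (11).
From Pine: distances to unvisited — Spruce=10, Cedar=12, Grove=18. Nearest is Spruce (10).
From Spruce: distances to unvisited — Cedar=6, Grove=8. Nearest is Cedar (6).
From Cedar: distances to unvisited — Grove=14. Nearest is Grove (14).
Return Grove→Quarry: 9.
Total = 4 + 11 + 10 + 6 + 14 + 9 = 54.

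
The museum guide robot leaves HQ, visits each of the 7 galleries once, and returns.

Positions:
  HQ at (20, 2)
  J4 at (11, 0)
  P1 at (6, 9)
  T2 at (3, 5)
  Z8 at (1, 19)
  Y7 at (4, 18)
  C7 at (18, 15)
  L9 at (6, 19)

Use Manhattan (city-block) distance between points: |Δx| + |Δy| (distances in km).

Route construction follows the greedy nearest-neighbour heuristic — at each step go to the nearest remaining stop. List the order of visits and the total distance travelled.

HQ → [J4:11 / C7:15 / T2:20 / P1:21 / L9:31 / Y7:32 / Z8:36] → J4 (11)
J4 → [T2:13 / P1:14 / C7:22 / L9:24 / Y7:25 / Z8:29] → T2 (13)
T2 → [P1:7 / Y7:14 / Z8:16 / L9:17 / C7:25] → P1 (7)
P1 → [L9:10 / Y7:11 / Z8:15 / C7:18] → L9 (10)
L9 → [Y7:3 / Z8:5 / C7:16] → Y7 (3)
Y7 → [Z8:4 / C7:17] → Z8 (4)
Z8 → [C7:21] → C7 (21)
Return C7→HQ: 15.
Total = 11 + 13 + 7 + 10 + 3 + 4 + 21 + 15 = 84.

Total distance 84 km via the nearest-neighbour route HQ → J4 → T2 → P1 → L9 → Y7 → Z8 → C7 → HQ.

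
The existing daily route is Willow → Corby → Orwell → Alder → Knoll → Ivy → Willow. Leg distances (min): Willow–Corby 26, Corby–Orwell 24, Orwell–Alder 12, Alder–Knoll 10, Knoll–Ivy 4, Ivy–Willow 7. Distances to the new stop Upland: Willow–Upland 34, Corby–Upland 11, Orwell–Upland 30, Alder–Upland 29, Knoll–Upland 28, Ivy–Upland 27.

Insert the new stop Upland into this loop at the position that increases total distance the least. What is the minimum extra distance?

Insertion cost between consecutive stops i–j is d(i,Upland) + d(Upland,j) − d(i,j):
  between Willow and Corby: 34 + 11 − 26 = 19
  between Corby and Orwell: 11 + 30 − 24 = 17
  between Orwell and Alder: 30 + 29 − 12 = 47
  between Alder and Knoll: 29 + 28 − 10 = 47
  between Knoll and Ivy: 28 + 27 − 4 = 51
  between Ivy and Willow: 27 + 34 − 7 = 54
Cheapest insertion is between Corby and Orwell, adding 17.
New total = 83 + 17 = 100.

Adding 17 min by placing Upland on the Corby–Orwell leg.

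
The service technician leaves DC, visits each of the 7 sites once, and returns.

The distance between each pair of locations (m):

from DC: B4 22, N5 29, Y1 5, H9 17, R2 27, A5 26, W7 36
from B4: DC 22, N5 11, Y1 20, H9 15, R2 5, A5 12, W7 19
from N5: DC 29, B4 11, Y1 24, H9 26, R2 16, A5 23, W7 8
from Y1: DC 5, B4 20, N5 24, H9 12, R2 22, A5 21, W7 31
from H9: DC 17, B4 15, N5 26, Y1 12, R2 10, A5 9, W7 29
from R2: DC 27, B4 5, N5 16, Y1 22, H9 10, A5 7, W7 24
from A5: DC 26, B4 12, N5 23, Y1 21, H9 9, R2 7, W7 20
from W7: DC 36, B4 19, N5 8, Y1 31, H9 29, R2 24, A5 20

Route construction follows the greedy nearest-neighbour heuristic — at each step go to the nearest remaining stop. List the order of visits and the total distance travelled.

From DC: distances to unvisited — Y1=5, H9=17, B4=22, A5=26, R2=27, N5=29, W7=36. Nearest is Y1 (5).
From Y1: distances to unvisited — H9=12, B4=20, A5=21, R2=22, N5=24, W7=31. Nearest is H9 (12).
From H9: distances to unvisited — A5=9, R2=10, B4=15, N5=26, W7=29. Nearest is A5 (9).
From A5: distances to unvisited — R2=7, B4=12, W7=20, N5=23. Nearest is R2 (7).
From R2: distances to unvisited — B4=5, N5=16, W7=24. Nearest is B4 (5).
From B4: distances to unvisited — N5=11, W7=19. Nearest is N5 (11).
From N5: distances to unvisited — W7=8. Nearest is W7 (8).
Return W7→DC: 36.
Total = 5 + 12 + 9 + 7 + 5 + 11 + 8 + 36 = 93.

Total distance 93 m via the nearest-neighbour route DC → Y1 → H9 → A5 → R2 → B4 → N5 → W7 → DC.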